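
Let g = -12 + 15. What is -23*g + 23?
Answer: -46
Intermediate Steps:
g = 3
-23*g + 23 = -23*3 + 23 = -69 + 23 = -46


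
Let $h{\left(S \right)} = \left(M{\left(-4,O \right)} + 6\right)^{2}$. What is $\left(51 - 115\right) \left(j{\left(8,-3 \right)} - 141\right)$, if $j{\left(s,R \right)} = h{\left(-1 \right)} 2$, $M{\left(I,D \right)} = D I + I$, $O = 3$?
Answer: $-3776$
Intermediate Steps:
$M{\left(I,D \right)} = I + D I$
$h{\left(S \right)} = 100$ ($h{\left(S \right)} = \left(- 4 \left(1 + 3\right) + 6\right)^{2} = \left(\left(-4\right) 4 + 6\right)^{2} = \left(-16 + 6\right)^{2} = \left(-10\right)^{2} = 100$)
$j{\left(s,R \right)} = 200$ ($j{\left(s,R \right)} = 100 \cdot 2 = 200$)
$\left(51 - 115\right) \left(j{\left(8,-3 \right)} - 141\right) = \left(51 - 115\right) \left(200 - 141\right) = \left(-64\right) 59 = -3776$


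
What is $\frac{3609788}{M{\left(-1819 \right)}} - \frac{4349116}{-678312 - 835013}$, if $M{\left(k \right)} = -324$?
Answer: $- \frac{1365343327879}{122579325} \approx -11138.0$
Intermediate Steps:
$\frac{3609788}{M{\left(-1819 \right)}} - \frac{4349116}{-678312 - 835013} = \frac{3609788}{-324} - \frac{4349116}{-678312 - 835013} = 3609788 \left(- \frac{1}{324}\right) - \frac{4349116}{-1513325} = - \frac{902447}{81} - - \frac{4349116}{1513325} = - \frac{902447}{81} + \frac{4349116}{1513325} = - \frac{1365343327879}{122579325}$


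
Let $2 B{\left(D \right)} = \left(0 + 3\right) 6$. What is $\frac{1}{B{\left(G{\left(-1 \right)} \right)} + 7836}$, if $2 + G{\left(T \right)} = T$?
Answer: $\frac{1}{7845} \approx 0.00012747$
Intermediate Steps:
$G{\left(T \right)} = -2 + T$
$B{\left(D \right)} = 9$ ($B{\left(D \right)} = \frac{\left(0 + 3\right) 6}{2} = \frac{3 \cdot 6}{2} = \frac{1}{2} \cdot 18 = 9$)
$\frac{1}{B{\left(G{\left(-1 \right)} \right)} + 7836} = \frac{1}{9 + 7836} = \frac{1}{7845}$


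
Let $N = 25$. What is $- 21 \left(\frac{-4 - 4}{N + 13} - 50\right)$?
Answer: $\frac{20034}{19} \approx 1054.4$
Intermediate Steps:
$- 21 \left(\frac{-4 - 4}{N + 13} - 50\right) = - 21 \left(\frac{-4 - 4}{25 + 13} - 50\right) = - 21 \left(- \frac{8}{38} - 50\right) = - 21 \left(\left(-8\right) \frac{1}{38} - 50\right) = - 21 \left(- \frac{4}{19} - 50\right) = \left(-21\right) \left(- \frac{954}{19}\right) = \frac{20034}{19}$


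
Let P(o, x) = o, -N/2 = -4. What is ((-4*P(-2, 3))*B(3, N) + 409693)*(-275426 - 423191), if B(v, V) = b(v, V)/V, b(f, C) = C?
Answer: -286224083517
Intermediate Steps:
N = 8 (N = -2*(-4) = 8)
B(v, V) = 1 (B(v, V) = V/V = 1)
((-4*P(-2, 3))*B(3, N) + 409693)*(-275426 - 423191) = (-4*(-2)*1 + 409693)*(-275426 - 423191) = (8*1 + 409693)*(-698617) = (8 + 409693)*(-698617) = 409701*(-698617) = -286224083517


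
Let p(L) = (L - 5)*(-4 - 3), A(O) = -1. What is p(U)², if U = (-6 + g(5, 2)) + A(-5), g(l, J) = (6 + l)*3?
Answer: 21609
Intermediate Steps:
g(l, J) = 18 + 3*l
U = 26 (U = (-6 + (18 + 3*5)) - 1 = (-6 + (18 + 15)) - 1 = (-6 + 33) - 1 = 27 - 1 = 26)
p(L) = 35 - 7*L (p(L) = (-5 + L)*(-7) = 35 - 7*L)
p(U)² = (35 - 7*26)² = (35 - 182)² = (-147)² = 21609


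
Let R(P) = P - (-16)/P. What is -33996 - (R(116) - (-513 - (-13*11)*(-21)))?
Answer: -1091216/29 ≈ -37628.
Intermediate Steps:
R(P) = P + 16/P
-33996 - (R(116) - (-513 - (-13*11)*(-21))) = -33996 - ((116 + 16/116) - (-513 - (-13*11)*(-21))) = -33996 - ((116 + 16*(1/116)) - (-513 - (-143)*(-21))) = -33996 - ((116 + 4/29) - (-513 - 1*3003)) = -33996 - (3368/29 - (-513 - 3003)) = -33996 - (3368/29 - 1*(-3516)) = -33996 - (3368/29 + 3516) = -33996 - 1*105332/29 = -33996 - 105332/29 = -1091216/29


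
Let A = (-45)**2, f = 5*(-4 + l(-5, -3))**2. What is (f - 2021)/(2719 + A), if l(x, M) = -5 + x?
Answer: -1041/4744 ≈ -0.21943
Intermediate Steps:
f = 980 (f = 5*(-4 + (-5 - 5))**2 = 5*(-4 - 10)**2 = 5*(-14)**2 = 5*196 = 980)
A = 2025
(f - 2021)/(2719 + A) = (980 - 2021)/(2719 + 2025) = -1041/4744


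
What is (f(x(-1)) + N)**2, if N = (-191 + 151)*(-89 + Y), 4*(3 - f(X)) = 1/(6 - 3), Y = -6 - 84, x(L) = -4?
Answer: 7388262025/144 ≈ 5.1307e+7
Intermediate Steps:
Y = -90
f(X) = 35/12 (f(X) = 3 - 1/(4*(6 - 3)) = 3 - 1/4/3 = 3 - 1/4*1/3 = 3 - 1/12 = 35/12)
N = 7160 (N = (-191 + 151)*(-89 - 90) = -40*(-179) = 7160)
(f(x(-1)) + N)**2 = (35/12 + 7160)**2 = (85955/12)**2 = 7388262025/144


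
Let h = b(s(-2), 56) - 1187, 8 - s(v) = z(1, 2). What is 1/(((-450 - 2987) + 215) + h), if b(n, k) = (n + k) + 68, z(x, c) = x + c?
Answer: -1/4280 ≈ -0.00023364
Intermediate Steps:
z(x, c) = c + x
s(v) = 5 (s(v) = 8 - (2 + 1) = 8 - 1*3 = 8 - 3 = 5)
b(n, k) = 68 + k + n (b(n, k) = (k + n) + 68 = 68 + k + n)
h = -1058 (h = (68 + 56 + 5) - 1187 = 129 - 1187 = -1058)
1/(((-450 - 2987) + 215) + h) = 1/(((-450 - 2987) + 215) - 1058) = 1/((-3437 + 215) - 1058) = 1/(-3222 - 1058) = 1/(-4280) = -1/4280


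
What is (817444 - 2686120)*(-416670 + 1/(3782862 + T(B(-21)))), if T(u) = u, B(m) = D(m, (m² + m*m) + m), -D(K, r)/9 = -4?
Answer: 490907448272856914/630483 ≈ 7.7862e+11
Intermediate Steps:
D(K, r) = 36 (D(K, r) = -9*(-4) = 36)
B(m) = 36
(817444 - 2686120)*(-416670 + 1/(3782862 + T(B(-21)))) = (817444 - 2686120)*(-416670 + 1/(3782862 + 36)) = -1868676*(-416670 + 1/3782898) = -1868676*(-1576220109659/3782898) = 490907448272856914/630483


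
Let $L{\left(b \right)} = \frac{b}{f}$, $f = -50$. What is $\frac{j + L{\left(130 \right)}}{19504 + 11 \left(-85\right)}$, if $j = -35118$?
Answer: $- \frac{175603}{92845} \approx -1.8914$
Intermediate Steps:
$L{\left(b \right)} = - \frac{b}{50}$ ($L{\left(b \right)} = \frac{b}{-50} = b \left(- \frac{1}{50}\right) = - \frac{b}{50}$)
$\frac{j + L{\left(130 \right)}}{19504 + 11 \left(-85\right)} = \frac{-35118 - \frac{13}{5}}{19504 + 11 \left(-85\right)} = \frac{-35118 - \frac{13}{5}}{19504 - 935} = - \frac{175603}{5 \cdot 18569} = \left(- \frac{175603}{5}\right) \frac{1}{18569} = - \frac{175603}{92845}$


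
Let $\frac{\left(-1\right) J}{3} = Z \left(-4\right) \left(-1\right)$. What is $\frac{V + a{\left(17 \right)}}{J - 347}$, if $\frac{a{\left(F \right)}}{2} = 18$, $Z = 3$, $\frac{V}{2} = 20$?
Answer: $- \frac{76}{383} \approx -0.19843$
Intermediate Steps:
$V = 40$ ($V = 2 \cdot 20 = 40$)
$a{\left(F \right)} = 36$ ($a{\left(F \right)} = 2 \cdot 18 = 36$)
$J = -36$ ($J = - 3 \cdot 3 \left(-4\right) \left(-1\right) = - 3 \left(\left(-12\right) \left(-1\right)\right) = \left(-3\right) 12 = -36$)
$\frac{V + a{\left(17 \right)}}{J - 347} = \frac{40 + 36}{-36 - 347} = \frac{76}{-383} = 76 \left(- \frac{1}{383}\right) = - \frac{76}{383}$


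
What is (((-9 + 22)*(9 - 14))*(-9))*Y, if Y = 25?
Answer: 14625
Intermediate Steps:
(((-9 + 22)*(9 - 14))*(-9))*Y = (((-9 + 22)*(9 - 14))*(-9))*25 = ((13*(-5))*(-9))*25 = -65*(-9)*25 = 585*25 = 14625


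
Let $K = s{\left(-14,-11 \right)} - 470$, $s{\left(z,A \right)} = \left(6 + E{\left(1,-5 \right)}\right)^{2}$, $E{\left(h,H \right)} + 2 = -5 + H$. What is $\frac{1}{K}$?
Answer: $- \frac{1}{434} \approx -0.0023041$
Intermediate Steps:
$E{\left(h,H \right)} = -7 + H$ ($E{\left(h,H \right)} = -2 + \left(-5 + H\right) = -7 + H$)
$s{\left(z,A \right)} = 36$ ($s{\left(z,A \right)} = \left(6 - 12\right)^{2} = \left(-6\right)^{2} = 36$)
$K = -434$ ($K = 36 - 470 = -434$)
$\frac{1}{K} = \frac{1}{-434} = - \frac{1}{434}$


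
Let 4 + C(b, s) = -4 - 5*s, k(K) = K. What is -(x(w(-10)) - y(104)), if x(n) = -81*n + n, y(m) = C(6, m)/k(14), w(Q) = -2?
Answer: -1384/7 ≈ -197.71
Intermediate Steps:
C(b, s) = -8 - 5*s (C(b, s) = -4 + (-4 - 5*s) = -8 - 5*s)
y(m) = -4/7 - 5*m/14 (y(m) = (-8 - 5*m)/14 = (-8 - 5*m)*(1/14) = -4/7 - 5*m/14)
x(n) = -80*n
-(x(w(-10)) - y(104)) = -(-80*(-2) - (-4/7 - 5/14*104)) = -(160 - (-4/7 - 260/7)) = -(160 - 1*(-264/7)) = -(160 + 264/7) = -1*1384/7 = -1384/7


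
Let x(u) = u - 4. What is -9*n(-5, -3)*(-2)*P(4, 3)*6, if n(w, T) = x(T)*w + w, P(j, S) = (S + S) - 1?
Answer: 16200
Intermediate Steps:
x(u) = -4 + u
P(j, S) = -1 + 2*S (P(j, S) = 2*S - 1 = -1 + 2*S)
n(w, T) = w + w*(-4 + T) (n(w, T) = (-4 + T)*w + w = w*(-4 + T) + w = w + w*(-4 + T))
-9*n(-5, -3)*(-2)*P(4, 3)*6 = -9*-5*(-3 - 3)*(-2)*(-1 + 2*3)*6 = -9*-5*(-6)*(-2)*(-1 + 6)*6 = -9*30*(-2)*5*6 = -(-540)*5*6 = -9*(-300)*6 = 2700*6 = 16200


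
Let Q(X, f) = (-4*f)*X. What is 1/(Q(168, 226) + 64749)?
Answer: -1/87123 ≈ -1.1478e-5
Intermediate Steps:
Q(X, f) = -4*X*f
1/(Q(168, 226) + 64749) = 1/(-4*168*226 + 64749) = 1/(-151872 + 64749) = 1/(-87123) = -1/87123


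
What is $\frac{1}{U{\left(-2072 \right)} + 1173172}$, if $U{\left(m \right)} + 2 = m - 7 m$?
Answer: $\frac{1}{1185602} \approx 8.4345 \cdot 10^{-7}$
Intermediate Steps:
$U{\left(m \right)} = -2 - 6 m$ ($U{\left(m \right)} = -2 + \left(m - 7 m\right) = -2 - 6 m$)
$\frac{1}{U{\left(-2072 \right)} + 1173172} = \frac{1}{\left(-2 - -12432\right) + 1173172} = \frac{1}{\left(-2 + 12432\right) + 1173172} = \frac{1}{12430 + 1173172} = \frac{1}{1185602}$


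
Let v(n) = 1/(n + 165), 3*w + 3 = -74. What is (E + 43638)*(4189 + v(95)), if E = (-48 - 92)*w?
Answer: 25720790809/130 ≈ 1.9785e+8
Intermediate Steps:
w = -77/3 (w = -1 + (⅓)*(-74) = -1 - 74/3 = -77/3 ≈ -25.667)
E = 10780/3 (E = (-48 - 92)*(-77/3) = -140*(-77/3) = 10780/3 ≈ 3593.3)
v(n) = 1/(165 + n)
(E + 43638)*(4189 + v(95)) = (10780/3 + 43638)*(4189 + 1/(165 + 95)) = 141694*(4189 + 1/260)/3 = (141694/3)*(1089141/260) = 25720790809/130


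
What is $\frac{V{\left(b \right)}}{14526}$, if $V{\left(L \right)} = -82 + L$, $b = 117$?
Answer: $\frac{35}{14526} \approx 0.0024095$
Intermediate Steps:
$\frac{V{\left(b \right)}}{14526} = \frac{-82 + 117}{14526} = 35 \cdot \frac{1}{14526} = \frac{35}{14526}$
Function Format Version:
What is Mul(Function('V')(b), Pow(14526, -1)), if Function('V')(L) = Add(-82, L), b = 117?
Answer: Rational(35, 14526) ≈ 0.0024095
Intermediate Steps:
Mul(Function('V')(b), Pow(14526, -1)) = Mul(Add(-82, 117), Pow(14526, -1)) = Mul(35, Rational(1, 14526)) = Rational(35, 14526)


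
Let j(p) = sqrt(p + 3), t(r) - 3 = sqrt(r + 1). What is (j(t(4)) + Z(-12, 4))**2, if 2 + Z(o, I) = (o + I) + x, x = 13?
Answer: (3 + sqrt(6 + sqrt(5)))**2 ≈ 34.455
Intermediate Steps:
t(r) = 3 + sqrt(1 + r) (t(r) = 3 + sqrt(r + 1) = 3 + sqrt(1 + r))
Z(o, I) = 11 + I + o (Z(o, I) = -2 + ((o + I) + 13) = -2 + ((I + o) + 13) = -2 + (13 + I + o) = 11 + I + o)
j(p) = sqrt(3 + p)
(j(t(4)) + Z(-12, 4))**2 = (sqrt(3 + (3 + sqrt(1 + 4))) + (11 + 4 - 12))**2 = (sqrt(3 + (3 + sqrt(5))) + 3)**2 = (sqrt(6 + sqrt(5)) + 3)**2 = (3 + sqrt(6 + sqrt(5)))**2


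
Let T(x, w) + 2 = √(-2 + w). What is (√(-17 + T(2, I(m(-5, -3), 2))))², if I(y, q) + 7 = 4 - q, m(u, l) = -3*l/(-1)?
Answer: -19 + I*√7 ≈ -19.0 + 2.6458*I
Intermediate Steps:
m(u, l) = 3*l (m(u, l) = -3*l*(-1) = -(-3)*l = 3*l)
I(y, q) = -3 - q (I(y, q) = -7 + (4 - q) = -3 - q)
T(x, w) = -2 + √(-2 + w)
(√(-17 + T(2, I(m(-5, -3), 2))))² = (√(-17 + (-2 + √(-2 + (-3 - 1*2)))))² = (√(-17 + (-2 + √(-2 + (-3 - 2)))))² = (√(-17 + (-2 + √(-2 - 5))))² = (√(-17 + (-2 + √(-7))))² = (√(-17 + (-2 + I*√7)))² = (√(-19 + I*√7))² = -19 + I*√7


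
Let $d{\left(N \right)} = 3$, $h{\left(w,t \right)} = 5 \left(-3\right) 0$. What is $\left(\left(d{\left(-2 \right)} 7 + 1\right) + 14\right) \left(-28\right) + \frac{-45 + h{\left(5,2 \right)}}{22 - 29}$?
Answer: $- \frac{7011}{7} \approx -1001.6$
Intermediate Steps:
$h{\left(w,t \right)} = 0$ ($h{\left(w,t \right)} = \left(-15\right) 0 = 0$)
$\left(\left(d{\left(-2 \right)} 7 + 1\right) + 14\right) \left(-28\right) + \frac{-45 + h{\left(5,2 \right)}}{22 - 29} = \left(\left(3 \cdot 7 + 1\right) + 14\right) \left(-28\right) + \frac{-45 + 0}{22 - 29} = \left(\left(21 + 1\right) + 14\right) \left(-28\right) - \frac{45}{-7} = \left(22 + 14\right) \left(-28\right) - - \frac{45}{7} = 36 \left(-28\right) + \frac{45}{7} = -1008 + \frac{45}{7} = - \frac{7011}{7}$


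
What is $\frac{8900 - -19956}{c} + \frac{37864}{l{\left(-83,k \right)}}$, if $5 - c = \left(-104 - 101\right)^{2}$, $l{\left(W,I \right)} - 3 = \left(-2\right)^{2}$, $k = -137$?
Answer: $\frac{397710822}{73535} \approx 5408.5$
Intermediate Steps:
$l{\left(W,I \right)} = 7$ ($l{\left(W,I \right)} = 3 + \left(-2\right)^{2} = 3 + 4 = 7$)
$c = -42020$ ($c = 5 - \left(-104 - 101\right)^{2} = 5 - \left(-205\right)^{2} = 5 - 42025 = -42020$)
$\frac{8900 - -19956}{c} + \frac{37864}{l{\left(-83,k \right)}} = \frac{8900 - -19956}{-42020} + \frac{37864}{7} = \left(8900 + 19956\right) \left(- \frac{1}{42020}\right) + 37864 \cdot \frac{1}{7} = 28856 \left(- \frac{1}{42020}\right) + \frac{37864}{7} = - \frac{7214}{10505} + \frac{37864}{7} = \frac{397710822}{73535}$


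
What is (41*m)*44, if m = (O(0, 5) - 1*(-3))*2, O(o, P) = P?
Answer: 28864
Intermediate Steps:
m = 16 (m = (5 - 1*(-3))*2 = (5 + 3)*2 = 8*2 = 16)
(41*m)*44 = (41*16)*44 = 656*44 = 28864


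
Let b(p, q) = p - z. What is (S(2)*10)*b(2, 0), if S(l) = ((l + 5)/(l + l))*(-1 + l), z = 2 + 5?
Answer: -175/2 ≈ -87.500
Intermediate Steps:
z = 7
b(p, q) = -7 + p (b(p, q) = p - 1*7 = p - 7 = -7 + p)
S(l) = (-1 + l)*(5 + l)/(2*l) (S(l) = ((5 + l)/((2*l)))*(-1 + l) = ((5 + l)*(1/(2*l)))*(-1 + l) = ((5 + l)/(2*l))*(-1 + l) = (-1 + l)*(5 + l)/(2*l))
(S(2)*10)*b(2, 0) = (((½)*(-5 + 2*(4 + 2))/2)*10)*(-7 + 2) = (((½)*(½)*(-5 + 2*6))*10)*(-5) = (((½)*(½)*(-5 + 12))*10)*(-5) = (((½)*(½)*7)*10)*(-5) = ((7/4)*10)*(-5) = (35/2)*(-5) = -175/2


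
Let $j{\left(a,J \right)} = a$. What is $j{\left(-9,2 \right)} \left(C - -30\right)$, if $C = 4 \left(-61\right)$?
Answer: $1926$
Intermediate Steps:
$C = -244$
$j{\left(-9,2 \right)} \left(C - -30\right) = - 9 \left(-244 - -30\right) = - 9 \left(-244 + 30\right) = \left(-9\right) \left(-214\right) = 1926$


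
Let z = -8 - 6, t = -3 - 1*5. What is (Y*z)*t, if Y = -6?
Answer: -672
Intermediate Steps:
t = -8 (t = -3 - 5 = -8)
z = -14
(Y*z)*t = -6*(-14)*(-8) = 84*(-8) = -672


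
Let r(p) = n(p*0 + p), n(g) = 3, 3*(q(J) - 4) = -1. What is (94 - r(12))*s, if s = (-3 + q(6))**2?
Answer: 364/9 ≈ 40.444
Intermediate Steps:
q(J) = 11/3 (q(J) = 4 + (1/3)*(-1) = 4 - 1/3 = 11/3)
r(p) = 3
s = 4/9 (s = (-3 + 11/3)**2 = (2/3)**2 = 4/9 ≈ 0.44444)
(94 - r(12))*s = (94 - 1*3)*(4/9) = (94 - 3)*(4/9) = 91*(4/9) = 364/9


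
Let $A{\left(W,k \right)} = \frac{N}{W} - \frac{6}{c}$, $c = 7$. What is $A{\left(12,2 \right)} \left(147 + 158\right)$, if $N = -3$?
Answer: $- \frac{9455}{28} \approx -337.68$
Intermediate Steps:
$A{\left(W,k \right)} = - \frac{6}{7} - \frac{3}{W}$ ($A{\left(W,k \right)} = - \frac{3}{W} - \frac{6}{7} = - \frac{6}{7} - \frac{3}{W}$)
$A{\left(12,2 \right)} \left(147 + 158\right) = \left(- \frac{6}{7} - \frac{3}{12}\right) \left(147 + 158\right) = \left(- \frac{6}{7} - \frac{1}{4}\right) 305 = \left(- \frac{31}{28}\right) 305 = - \frac{9455}{28}$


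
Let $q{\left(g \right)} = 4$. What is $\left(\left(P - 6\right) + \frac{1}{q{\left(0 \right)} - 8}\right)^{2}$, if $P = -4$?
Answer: $\frac{1681}{16} \approx 105.06$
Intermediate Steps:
$\left(\left(P - 6\right) + \frac{1}{q{\left(0 \right)} - 8}\right)^{2} = \left(\left(-4 - 6\right) + \frac{1}{4 - 8}\right)^{2} = \left(-10 + \frac{1}{-4}\right)^{2} = \left(-10 - \frac{1}{4}\right)^{2} = \left(- \frac{41}{4}\right)^{2} = \frac{1681}{16}$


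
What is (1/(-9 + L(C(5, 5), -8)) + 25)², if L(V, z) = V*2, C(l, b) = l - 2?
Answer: 5476/9 ≈ 608.44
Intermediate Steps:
C(l, b) = -2 + l
L(V, z) = 2*V
(1/(-9 + L(C(5, 5), -8)) + 25)² = (1/(-9 + 2*(-2 + 5)) + 25)² = (1/(-9 + 2*3) + 25)² = (1/(-9 + 6) + 25)² = (1/(-3) + 25)² = (-⅓ + 25)² = (74/3)² = 5476/9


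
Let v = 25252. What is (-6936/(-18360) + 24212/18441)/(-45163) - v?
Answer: -105155752643473/4164254415 ≈ -25252.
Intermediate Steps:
(-6936/(-18360) + 24212/18441)/(-45163) - v = (-6936/(-18360) + 24212/18441)/(-45163) - 1*25252 = (-6936*(-1/18360) + 24212*(1/18441))*(-1/45163) - 25252 = (17/45 + 24212/18441)*(-1/45163) - 25252 = (155893/92205)*(-1/45163) - 25252 = -155893/4164254415 - 25252 = -105155752643473/4164254415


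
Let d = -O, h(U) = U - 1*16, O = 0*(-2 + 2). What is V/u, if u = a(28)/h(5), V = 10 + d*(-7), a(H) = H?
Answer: -55/14 ≈ -3.9286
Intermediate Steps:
O = 0 (O = 0*0 = 0)
h(U) = -16 + U (h(U) = U - 16 = -16 + U)
d = 0 (d = -1*0 = 0)
V = 10 (V = 10 + 0*(-7) = 10 + 0 = 10)
u = -28/11 (u = 28/(-16 + 5) = 28/(-11) = 28*(-1/11) = -28/11 ≈ -2.5455)
V/u = 10/(-28/11) = 10*(-11/28) = -55/14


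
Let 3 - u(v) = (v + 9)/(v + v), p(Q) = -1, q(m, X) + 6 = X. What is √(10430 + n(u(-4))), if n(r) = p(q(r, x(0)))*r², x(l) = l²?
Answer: √666679/8 ≈ 102.06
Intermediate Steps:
q(m, X) = -6 + X
u(v) = 3 - (9 + v)/(2*v) (u(v) = 3 - (v + 9)/(v + v) = 3 - (9 + v)/(2*v))
n(r) = -r²
√(10430 + n(u(-4))) = √(10430 - ((½)*(-9 + 5*(-4))/(-4))²) = √(10430 - ((½)*(-¼)*(-9 - 20))²) = √(10430 - ((½)*(-¼)*(-29))²) = √(10430 - (29/8)²) = √(10430 - 1*841/64) = √(10430 - 841/64) = √(666679/64) = √666679/8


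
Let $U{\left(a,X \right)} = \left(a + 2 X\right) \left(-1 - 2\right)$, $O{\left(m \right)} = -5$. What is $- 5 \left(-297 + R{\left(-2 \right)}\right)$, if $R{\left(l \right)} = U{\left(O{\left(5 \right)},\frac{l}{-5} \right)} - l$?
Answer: $1412$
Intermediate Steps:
$U{\left(a,X \right)} = - 6 X - 3 a$ ($U{\left(a,X \right)} = \left(a + 2 X\right) \left(-3\right) = - 6 X - 3 a$)
$R{\left(l \right)} = 15 + \frac{l}{5}$ ($R{\left(l \right)} = \left(- 6 \frac{l}{-5} - -15\right) - l = \left(- 6 l \left(- \frac{1}{5}\right) + 15\right) - l = \left(- 6 \left(- \frac{l}{5}\right) + 15\right) - l = \left(\frac{6 l}{5} + 15\right) - l = \left(15 + \frac{6 l}{5}\right) - l = 15 + \frac{l}{5}$)
$- 5 \left(-297 + R{\left(-2 \right)}\right) = - 5 \left(-297 + \left(15 + \frac{1}{5} \left(-2\right)\right)\right) = - 5 \left(-297 + \left(15 - \frac{2}{5}\right)\right) = - 5 \left(-297 + \frac{73}{5}\right) = \left(-5\right) \left(- \frac{1412}{5}\right) = 1412$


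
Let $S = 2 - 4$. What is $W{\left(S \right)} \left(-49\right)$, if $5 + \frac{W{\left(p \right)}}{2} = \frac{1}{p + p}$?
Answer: $\frac{1029}{2} \approx 514.5$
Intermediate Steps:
$S = -2$ ($S = 2 - 4 = -2$)
$W{\left(p \right)} = -10 + \frac{1}{p}$ ($W{\left(p \right)} = -10 + \frac{2}{p + p} = -10 + \frac{2}{2 p} = -10 + 2 \frac{1}{2 p} = -10 + \frac{1}{p}$)
$W{\left(S \right)} \left(-49\right) = \left(-10 + \frac{1}{-2}\right) \left(-49\right) = \left(-10 - \frac{1}{2}\right) \left(-49\right) = \left(- \frac{21}{2}\right) \left(-49\right) = \frac{1029}{2}$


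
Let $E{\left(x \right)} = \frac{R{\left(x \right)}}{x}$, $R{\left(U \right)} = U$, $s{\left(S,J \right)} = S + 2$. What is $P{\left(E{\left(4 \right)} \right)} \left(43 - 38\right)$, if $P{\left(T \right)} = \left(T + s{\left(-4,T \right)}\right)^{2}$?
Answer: $5$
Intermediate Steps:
$s{\left(S,J \right)} = 2 + S$
$E{\left(x \right)} = 1$ ($E{\left(x \right)} = \frac{x}{x} = 1$)
$P{\left(T \right)} = \left(-2 + T\right)^{2}$ ($P{\left(T \right)} = \left(T + \left(2 - 4\right)\right)^{2} = \left(T - 2\right)^{2} = \left(-2 + T\right)^{2}$)
$P{\left(E{\left(4 \right)} \right)} \left(43 - 38\right) = \left(-2 + 1\right)^{2} \left(43 - 38\right) = \left(-1\right)^{2} \cdot 5 = 1 \cdot 5 = 5$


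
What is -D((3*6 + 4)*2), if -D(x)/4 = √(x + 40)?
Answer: 8*√21 ≈ 36.661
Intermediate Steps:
D(x) = -4*√(40 + x) (D(x) = -4*√(x + 40) = -4*√(40 + x))
-D((3*6 + 4)*2) = -(-4)*√(40 + (3*6 + 4)*2) = -(-4)*√(40 + (18 + 4)*2) = -(-4)*√(40 + 22*2) = -(-4)*√(40 + 44) = -(-4)*√84 = -(-4)*2*√21 = -(-8)*√21 = 8*√21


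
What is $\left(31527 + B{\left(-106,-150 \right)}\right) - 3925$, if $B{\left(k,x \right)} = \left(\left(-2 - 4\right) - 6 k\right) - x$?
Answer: $28382$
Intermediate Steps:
$B{\left(k,x \right)} = -6 - x - 6 k$ ($B{\left(k,x \right)} = \left(\left(-2 - 4\right) - 6 k\right) - x = \left(-6 - 6 k\right) - x = -6 - x - 6 k$)
$\left(31527 + B{\left(-106,-150 \right)}\right) - 3925 = \left(31527 - -780\right) - 3925 = \left(31527 + \left(-6 + 150 + 636\right)\right) - 3925 = \left(31527 + 780\right) - 3925 = 32307 - 3925 = 28382$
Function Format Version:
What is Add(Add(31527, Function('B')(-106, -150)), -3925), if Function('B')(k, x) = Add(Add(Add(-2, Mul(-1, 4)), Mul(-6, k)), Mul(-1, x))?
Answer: 28382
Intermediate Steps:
Function('B')(k, x) = Add(-6, Mul(-1, x), Mul(-6, k)) (Function('B')(k, x) = Add(Add(Add(-2, -4), Mul(-6, k)), Mul(-1, x)) = Add(Add(-6, Mul(-6, k)), Mul(-1, x)) = Add(-6, Mul(-1, x), Mul(-6, k)))
Add(Add(31527, Function('B')(-106, -150)), -3925) = Add(Add(31527, Add(-6, Mul(-1, -150), Mul(-6, -106))), -3925) = Add(Add(31527, Add(-6, 150, 636)), -3925) = Add(Add(31527, 780), -3925) = Add(32307, -3925) = 28382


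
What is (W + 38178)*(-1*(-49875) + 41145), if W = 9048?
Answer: 4298510520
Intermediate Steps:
(W + 38178)*(-1*(-49875) + 41145) = (9048 + 38178)*(-1*(-49875) + 41145) = 47226*(49875 + 41145) = 47226*91020 = 4298510520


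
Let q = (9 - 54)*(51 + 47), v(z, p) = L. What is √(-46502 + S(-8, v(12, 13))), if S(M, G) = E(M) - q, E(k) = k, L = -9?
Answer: 10*I*√421 ≈ 205.18*I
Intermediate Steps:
v(z, p) = -9
q = -4410 (q = -45*98 = -4410)
S(M, G) = 4410 + M (S(M, G) = M - 1*(-4410) = M + 4410 = 4410 + M)
√(-46502 + S(-8, v(12, 13))) = √(-46502 + (4410 - 8)) = √(-46502 + 4402) = √(-42100) = 10*I*√421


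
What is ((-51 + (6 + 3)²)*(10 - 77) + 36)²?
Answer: 3896676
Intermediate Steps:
((-51 + (6 + 3)²)*(10 - 77) + 36)² = ((-51 + 9²)*(-67) + 36)² = ((-51 + 81)*(-67) + 36)² = (30*(-67) + 36)² = (-2010 + 36)² = (-1974)² = 3896676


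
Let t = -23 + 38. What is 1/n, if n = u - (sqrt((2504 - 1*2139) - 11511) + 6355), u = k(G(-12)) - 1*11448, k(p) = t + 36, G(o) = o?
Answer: I/(sqrt(11146) - 17752*I) ≈ -5.633e-5 + 3.35e-7*I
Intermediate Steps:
t = 15
k(p) = 51 (k(p) = 15 + 36 = 51)
u = -11397 (u = 51 - 1*11448 = 51 - 11448 = -11397)
n = -17752 - I*sqrt(11146) (n = -11397 - (sqrt((2504 - 1*2139) - 11511) + 6355) = -11397 - (sqrt((2504 - 2139) - 11511) + 6355) = -11397 - (sqrt(365 - 11511) + 6355) = -11397 - (sqrt(-11146) + 6355) = -11397 - (I*sqrt(11146) + 6355) = -11397 - (6355 + I*sqrt(11146)) = -11397 + (-6355 - I*sqrt(11146)) = -17752 - I*sqrt(11146) ≈ -17752.0 - 105.57*I)
1/n = 1/(-17752 - I*sqrt(11146))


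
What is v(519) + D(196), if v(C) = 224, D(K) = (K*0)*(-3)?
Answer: 224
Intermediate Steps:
D(K) = 0 (D(K) = 0*(-3) = 0)
v(519) + D(196) = 224 + 0 = 224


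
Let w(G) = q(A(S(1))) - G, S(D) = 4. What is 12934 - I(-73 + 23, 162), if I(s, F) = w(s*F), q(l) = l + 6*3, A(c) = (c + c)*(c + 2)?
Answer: 4768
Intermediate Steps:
A(c) = 2*c*(2 + c) (A(c) = (2*c)*(2 + c) = 2*c*(2 + c))
q(l) = 18 + l (q(l) = l + 18 = 18 + l)
w(G) = 66 - G (w(G) = (18 + 2*4*(2 + 4)) - G = (18 + 2*4*6) - G = (18 + 48) - G = 66 - G)
I(s, F) = 66 - F*s (I(s, F) = 66 - s*F = 66 - F*s)
12934 - I(-73 + 23, 162) = 12934 - (66 - 1*162*(-73 + 23)) = 12934 - (66 - 1*162*(-50)) = 12934 - (66 + 8100) = 12934 - 1*8166 = 12934 - 8166 = 4768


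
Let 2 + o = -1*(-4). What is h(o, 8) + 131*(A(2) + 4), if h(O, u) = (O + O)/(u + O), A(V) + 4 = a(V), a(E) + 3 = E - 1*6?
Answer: -4583/5 ≈ -916.60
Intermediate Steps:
a(E) = -9 + E (a(E) = -3 + (E - 1*6) = -3 + (E - 6) = -3 + (-6 + E) = -9 + E)
o = 2 (o = -2 - 1*(-4) = -2 + 4 = 2)
A(V) = -13 + V (A(V) = -4 + (-9 + V) = -13 + V)
h(O, u) = 2*O/(O + u) (h(O, u) = (2*O)/(O + u) = 2*O/(O + u))
h(o, 8) + 131*(A(2) + 4) = 2*2/(2 + 8) + 131*((-13 + 2) + 4) = 2*2/10 + 131*(-11 + 4) = 2*2*(⅒) + 131*(-7) = ⅖ - 917 = -4583/5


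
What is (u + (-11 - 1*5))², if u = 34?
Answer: 324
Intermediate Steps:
(u + (-11 - 1*5))² = (34 + (-11 - 1*5))² = (34 + (-11 - 5))² = (34 - 16)² = 18² = 324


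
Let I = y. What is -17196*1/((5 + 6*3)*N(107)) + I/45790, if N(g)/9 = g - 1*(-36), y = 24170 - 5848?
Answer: -40842553/225904965 ≈ -0.18080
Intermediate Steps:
y = 18322
N(g) = 324 + 9*g (N(g) = 9*(g - 1*(-36)) = 9*(g + 36) = 9*(36 + g) = 324 + 9*g)
I = 18322
-17196*1/((5 + 6*3)*N(107)) + I/45790 = -17196*1/((5 + 6*3)*(324 + 9*107)) + 18322/45790 = -17196*1/((5 + 18)*(324 + 963)) + 18322*(1/45790) = -17196/(23*1287) + 9161/22895 = -17196/29601 + 9161/22895 = -17196*1/29601 + 9161/22895 = -5732/9867 + 9161/22895 = -40842553/225904965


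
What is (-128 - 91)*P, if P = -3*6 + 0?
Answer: 3942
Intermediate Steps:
P = -18 (P = -18 + 0 = -18)
(-128 - 91)*P = (-128 - 91)*(-18) = -219*(-18) = 3942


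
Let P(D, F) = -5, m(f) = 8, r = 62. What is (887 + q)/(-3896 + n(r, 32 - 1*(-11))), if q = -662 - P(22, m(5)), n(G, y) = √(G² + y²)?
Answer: -38960/659701 - 10*√5693/659701 ≈ -0.060201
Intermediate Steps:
q = -657 (q = -662 - 1*(-5) = -662 + 5 = -657)
(887 + q)/(-3896 + n(r, 32 - 1*(-11))) = (887 - 657)/(-3896 + √(62² + (32 - 1*(-11))²)) = 230/(-3896 + √(3844 + (32 + 11)²)) = 230/(-3896 + √(3844 + 43²)) = 230/(-3896 + √(3844 + 1849)) = 230/(-3896 + √5693)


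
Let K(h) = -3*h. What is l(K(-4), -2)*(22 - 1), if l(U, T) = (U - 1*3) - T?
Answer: 231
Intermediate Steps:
l(U, T) = -3 + U - T (l(U, T) = (U - 3) - T = (-3 + U) - T = -3 + U - T)
l(K(-4), -2)*(22 - 1) = (-3 - 3*(-4) - 1*(-2))*(22 - 1) = (-3 + 12 + 2)*21 = 11*21 = 231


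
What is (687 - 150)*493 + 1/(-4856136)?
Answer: 1285618300775/4856136 ≈ 2.6474e+5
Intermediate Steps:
(687 - 150)*493 + 1/(-4856136) = 537*493 - 1/4856136 = 264741 - 1/4856136 = 1285618300775/4856136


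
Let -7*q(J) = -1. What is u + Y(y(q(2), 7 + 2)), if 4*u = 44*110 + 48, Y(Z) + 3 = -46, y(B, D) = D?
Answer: 1173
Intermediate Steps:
q(J) = 1/7 (q(J) = -1/7*(-1) = 1/7)
Y(Z) = -49 (Y(Z) = -3 - 46 = -49)
u = 1222 (u = (44*110 + 48)/4 = (4840 + 48)/4 = (1/4)*4888 = 1222)
u + Y(y(q(2), 7 + 2)) = 1222 - 49 = 1173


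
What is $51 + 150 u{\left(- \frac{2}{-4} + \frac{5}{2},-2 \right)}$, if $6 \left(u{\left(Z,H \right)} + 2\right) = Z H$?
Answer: $-399$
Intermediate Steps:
$u{\left(Z,H \right)} = -2 + \frac{H Z}{6}$ ($u{\left(Z,H \right)} = -2 + \frac{Z H}{6} = -2 + \frac{H Z}{6}$)
$51 + 150 u{\left(- \frac{2}{-4} + \frac{5}{2},-2 \right)} = 51 + 150 \left(-2 + \frac{1}{6} \left(-2\right) \left(- \frac{2}{-4} + \frac{5}{2}\right)\right) = 51 + 150 \left(-2 + \frac{1}{6} \left(-2\right) \left(\left(-2\right) \left(- \frac{1}{4}\right) + 5 \cdot \frac{1}{2}\right)\right) = 51 + 150 \left(-2 + \frac{1}{6} \left(-2\right) \left(\frac{1}{2} + \frac{5}{2}\right)\right) = 51 + 150 \left(-2 + \frac{1}{6} \left(-2\right) 3\right) = 51 + 150 \left(-2 - 1\right) = 51 + 150 \left(-3\right) = 51 - 450 = -399$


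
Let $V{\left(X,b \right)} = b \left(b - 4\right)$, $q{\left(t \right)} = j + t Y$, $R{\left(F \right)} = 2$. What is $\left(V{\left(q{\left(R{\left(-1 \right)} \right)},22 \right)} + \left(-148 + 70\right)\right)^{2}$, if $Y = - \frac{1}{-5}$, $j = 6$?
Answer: $101124$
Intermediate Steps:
$Y = \frac{1}{5}$ ($Y = \left(-1\right) \left(- \frac{1}{5}\right) = \frac{1}{5} \approx 0.2$)
$q{\left(t \right)} = 6 + \frac{t}{5}$ ($q{\left(t \right)} = 6 + t \frac{1}{5} = 6 + \frac{t}{5}$)
$V{\left(X,b \right)} = b \left(-4 + b\right)$
$\left(V{\left(q{\left(R{\left(-1 \right)} \right)},22 \right)} + \left(-148 + 70\right)\right)^{2} = \left(22 \left(-4 + 22\right) + \left(-148 + 70\right)\right)^{2} = \left(22 \cdot 18 - 78\right)^{2} = \left(396 - 78\right)^{2} = 318^{2} = 101124$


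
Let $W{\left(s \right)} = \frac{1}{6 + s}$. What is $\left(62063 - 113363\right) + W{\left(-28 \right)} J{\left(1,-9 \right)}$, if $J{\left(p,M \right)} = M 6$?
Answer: $- \frac{564273}{11} \approx -51298.0$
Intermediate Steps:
$J{\left(p,M \right)} = 6 M$
$\left(62063 - 113363\right) + W{\left(-28 \right)} J{\left(1,-9 \right)} = \left(62063 - 113363\right) + \frac{6 \left(-9\right)}{6 - 28} = -51300 + \frac{1}{-22} \left(-54\right) = -51300 - - \frac{27}{11} = -51300 + \frac{27}{11} = - \frac{564273}{11}$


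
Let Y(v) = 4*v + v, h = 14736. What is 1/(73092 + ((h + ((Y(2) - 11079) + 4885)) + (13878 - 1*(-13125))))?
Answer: 1/108647 ≈ 9.2041e-6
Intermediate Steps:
Y(v) = 5*v
1/(73092 + ((h + ((Y(2) - 11079) + 4885)) + (13878 - 1*(-13125)))) = 1/(73092 + ((14736 + ((5*2 - 11079) + 4885)) + (13878 - 1*(-13125)))) = 1/(73092 + ((14736 + ((10 - 11079) + 4885)) + (13878 + 13125))) = 1/(73092 + ((14736 + (-11069 + 4885)) + 27003)) = 1/(73092 + ((14736 - 6184) + 27003)) = 1/(73092 + (8552 + 27003)) = 1/(73092 + 35555) = 1/108647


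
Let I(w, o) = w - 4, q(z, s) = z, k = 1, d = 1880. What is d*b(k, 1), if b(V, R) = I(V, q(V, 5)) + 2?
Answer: -1880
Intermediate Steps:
I(w, o) = -4 + w
b(V, R) = -2 + V (b(V, R) = (-4 + V) + 2 = -2 + V)
d*b(k, 1) = 1880*(-2 + 1) = 1880*(-1) = -1880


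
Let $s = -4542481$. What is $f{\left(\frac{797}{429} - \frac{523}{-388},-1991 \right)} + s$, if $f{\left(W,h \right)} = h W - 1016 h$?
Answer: $- \frac{38223547643}{15132} \approx -2.526 \cdot 10^{6}$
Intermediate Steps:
$f{\left(W,h \right)} = - 1016 h + W h$ ($f{\left(W,h \right)} = W h - 1016 h = - 1016 h + W h$)
$f{\left(\frac{797}{429} - \frac{523}{-388},-1991 \right)} + s = - 1991 \left(-1016 + \left(\frac{797}{429} - \frac{523}{-388}\right)\right) - 4542481 = - 1991 \left(-1016 + \left(797 \cdot \frac{1}{429} - - \frac{523}{388}\right)\right) - 4542481 = - 1991 \left(-1016 + \left(\frac{797}{429} + \frac{523}{388}\right)\right) - 4542481 = - 1991 \left(-1016 + \frac{533603}{166452}\right) - 4542481 = \left(-1991\right) \left(- \frac{168581629}{166452}\right) - 4542481 = \frac{30513274849}{15132} - 4542481 = - \frac{38223547643}{15132}$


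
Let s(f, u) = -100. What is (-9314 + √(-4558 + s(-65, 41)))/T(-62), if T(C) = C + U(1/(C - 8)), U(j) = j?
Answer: 651980/4341 - 70*I*√4658/4341 ≈ 150.19 - 1.1005*I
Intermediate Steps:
T(C) = C + 1/(-8 + C) (T(C) = C + 1/(C - 8) = C + 1/(-8 + C))
(-9314 + √(-4558 + s(-65, 41)))/T(-62) = (-9314 + √(-4558 - 100))/(((1 - 62*(-8 - 62))/(-8 - 62))) = (-9314 + √(-4658))/(((1 - 62*(-70))/(-70))) = (-9314 + I*√4658)/((-(1 + 4340)/70)) = (-9314 + I*√4658)/((-1/70*4341)) = (-9314 + I*√4658)/(-4341/70) = (-9314 + I*√4658)*(-70/4341) = 651980/4341 - 70*I*√4658/4341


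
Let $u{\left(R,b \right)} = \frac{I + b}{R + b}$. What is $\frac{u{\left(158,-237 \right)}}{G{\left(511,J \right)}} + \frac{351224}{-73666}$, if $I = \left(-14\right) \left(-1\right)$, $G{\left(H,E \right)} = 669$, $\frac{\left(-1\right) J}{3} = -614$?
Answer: $- \frac{41583211}{8729421} \approx -4.7636$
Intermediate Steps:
$J = 1842$ ($J = \left(-3\right) \left(-614\right) = 1842$)
$I = 14$
$u{\left(R,b \right)} = \frac{14 + b}{R + b}$
$\frac{u{\left(158,-237 \right)}}{G{\left(511,J \right)}} + \frac{351224}{-73666} = \frac{\frac{1}{158 - 237} \left(14 - 237\right)}{669} + \frac{351224}{-73666} = \frac{1}{-79} \left(-223\right) \frac{1}{669} + 351224 \left(- \frac{1}{73666}\right) = \left(- \frac{1}{79}\right) \left(-223\right) \frac{1}{669} - \frac{175612}{36833} = \frac{223}{79} \cdot \frac{1}{669} - \frac{175612}{36833} = \frac{1}{237} - \frac{175612}{36833} = - \frac{41583211}{8729421}$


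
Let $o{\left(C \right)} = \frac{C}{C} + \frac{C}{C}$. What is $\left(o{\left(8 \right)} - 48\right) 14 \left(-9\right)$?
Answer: $5796$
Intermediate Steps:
$o{\left(C \right)} = 2$ ($o{\left(C \right)} = 1 + 1 = 2$)
$\left(o{\left(8 \right)} - 48\right) 14 \left(-9\right) = \left(2 - 48\right) 14 \left(-9\right) = \left(-46\right) \left(-126\right) = 5796$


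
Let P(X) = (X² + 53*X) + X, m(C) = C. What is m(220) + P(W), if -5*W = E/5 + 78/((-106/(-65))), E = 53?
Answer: -481888444/1755625 ≈ -274.48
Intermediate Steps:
W = -15484/1325 (W = -(53/5 + 78/((-106/(-65))))/5 = -(53*(⅕) + 78/((-106*(-1/65))))/5 = -(53/5 + 78/(106/65))/5 = -(53/5 + 78*(65/106))/5 = -(53/5 + 2535/53)/5 = -⅕*15484/265 = -15484/1325 ≈ -11.686)
P(X) = X² + 54*X
m(220) + P(W) = 220 - 15484*(54 - 15484/1325)/1325 = 220 - 15484/1325*56066/1325 = 220 - 868125944/1755625 = -481888444/1755625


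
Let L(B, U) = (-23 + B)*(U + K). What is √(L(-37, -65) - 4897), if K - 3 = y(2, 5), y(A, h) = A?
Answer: I*√1297 ≈ 36.014*I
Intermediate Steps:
K = 5 (K = 3 + 2 = 5)
L(B, U) = (-23 + B)*(5 + U) (L(B, U) = (-23 + B)*(U + 5) = (-23 + B)*(5 + U))
√(L(-37, -65) - 4897) = √((-115 - 23*(-65) + 5*(-37) - 37*(-65)) - 4897) = √((-115 + 1495 - 185 + 2405) - 4897) = √(3600 - 4897) = √(-1297) = I*√1297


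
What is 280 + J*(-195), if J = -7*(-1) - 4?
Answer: -305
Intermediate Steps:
J = 3 (J = 7 - 4 = 3)
280 + J*(-195) = 280 + 3*(-195) = 280 - 585 = -305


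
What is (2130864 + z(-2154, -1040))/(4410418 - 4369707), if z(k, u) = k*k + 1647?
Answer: 615657/3701 ≈ 166.35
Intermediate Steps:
z(k, u) = 1647 + k² (z(k, u) = k² + 1647 = 1647 + k²)
(2130864 + z(-2154, -1040))/(4410418 - 4369707) = (2130864 + (1647 + (-2154)²))/(4410418 - 4369707) = (2130864 + (1647 + 4639716))/40711 = (2130864 + 4641363)*(1/40711) = 6772227*(1/40711) = 615657/3701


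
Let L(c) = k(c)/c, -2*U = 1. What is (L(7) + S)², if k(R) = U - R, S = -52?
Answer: 552049/196 ≈ 2816.6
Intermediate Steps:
U = -½ (U = -½*1 = -½ ≈ -0.50000)
k(R) = -½ - R
L(c) = (-½ - c)/c
(L(7) + S)² = ((-½ - 1*7)/7 - 52)² = ((-½ - 7)/7 - 52)² = ((⅐)*(-15/2) - 52)² = (-15/14 - 52)² = (-743/14)² = 552049/196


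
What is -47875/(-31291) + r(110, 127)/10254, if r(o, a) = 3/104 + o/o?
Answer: 3927539549/2566863312 ≈ 1.5301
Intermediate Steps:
r(o, a) = 107/104 (r(o, a) = 3*(1/104) + 1 = 3/104 + 1 = 107/104)
-47875/(-31291) + r(110, 127)/10254 = -47875/(-31291) + (107/104)/10254 = -47875*(-1/31291) + (107/104)*(1/10254) = 47875/31291 + 107/1066416 = 3927539549/2566863312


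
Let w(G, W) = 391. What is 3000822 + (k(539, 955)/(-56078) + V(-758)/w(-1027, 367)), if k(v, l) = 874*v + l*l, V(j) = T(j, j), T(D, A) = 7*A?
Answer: 65796679235087/21926498 ≈ 3.0008e+6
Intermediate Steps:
V(j) = 7*j
k(v, l) = l² + 874*v (k(v, l) = 874*v + l² = l² + 874*v)
3000822 + (k(539, 955)/(-56078) + V(-758)/w(-1027, 367)) = 3000822 + ((955² + 874*539)/(-56078) + (7*(-758))/391) = 3000822 + ((912025 + 471086)*(-1/56078) - 5306*1/391) = 3000822 + (1383111*(-1/56078) - 5306/391) = 3000822 + (-1383111/56078 - 5306/391) = 3000822 - 838346269/21926498 = 65796679235087/21926498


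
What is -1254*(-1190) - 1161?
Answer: 1491099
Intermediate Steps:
-1254*(-1190) - 1161 = 1492260 - 1161 = 1491099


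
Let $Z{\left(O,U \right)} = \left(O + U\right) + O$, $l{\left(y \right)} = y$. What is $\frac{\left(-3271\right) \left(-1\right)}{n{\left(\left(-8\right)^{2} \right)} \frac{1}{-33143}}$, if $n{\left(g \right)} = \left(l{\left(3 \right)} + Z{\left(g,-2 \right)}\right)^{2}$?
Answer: $- \frac{108410753}{16641} \approx -6514.7$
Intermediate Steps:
$Z{\left(O,U \right)} = U + 2 O$
$n{\left(g \right)} = \left(1 + 2 g\right)^{2}$ ($n{\left(g \right)} = \left(3 + \left(-2 + 2 g\right)\right)^{2} = \left(1 + 2 g\right)^{2}$)
$\frac{\left(-3271\right) \left(-1\right)}{n{\left(\left(-8\right)^{2} \right)} \frac{1}{-33143}} = \frac{\left(-3271\right) \left(-1\right)}{\left(1 + 2 \left(-8\right)^{2}\right)^{2} \frac{1}{-33143}} = \frac{3271}{\left(1 + 2 \cdot 64\right)^{2} \left(- \frac{1}{33143}\right)} = \frac{3271}{\left(1 + 128\right)^{2} \left(- \frac{1}{33143}\right)} = \frac{3271}{129^{2} \left(- \frac{1}{33143}\right)} = \frac{3271}{16641 \left(- \frac{1}{33143}\right)} = \frac{3271}{- \frac{16641}{33143}} = 3271 \left(- \frac{33143}{16641}\right) = - \frac{108410753}{16641}$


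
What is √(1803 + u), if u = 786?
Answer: √2589 ≈ 50.882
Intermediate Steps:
√(1803 + u) = √(1803 + 786) = √2589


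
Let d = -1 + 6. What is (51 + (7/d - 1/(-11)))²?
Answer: 8334769/3025 ≈ 2755.3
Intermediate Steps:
d = 5
(51 + (7/d - 1/(-11)))² = (51 + (7/5 - 1/(-11)))² = (51 + (7*(⅕) - 1*(-1/11)))² = (51 + (7/5 + 1/11))² = (51 + 82/55)² = (2887/55)² = 8334769/3025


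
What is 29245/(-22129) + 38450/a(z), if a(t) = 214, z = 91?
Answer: 422300810/2367803 ≈ 178.35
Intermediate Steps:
29245/(-22129) + 38450/a(z) = 29245/(-22129) + 38450/214 = 29245*(-1/22129) + 38450*(1/214) = -29245/22129 + 19225/107 = 422300810/2367803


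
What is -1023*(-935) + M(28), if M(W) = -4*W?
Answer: 956393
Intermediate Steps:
-1023*(-935) + M(28) = -1023*(-935) - 4*28 = 956505 - 112 = 956393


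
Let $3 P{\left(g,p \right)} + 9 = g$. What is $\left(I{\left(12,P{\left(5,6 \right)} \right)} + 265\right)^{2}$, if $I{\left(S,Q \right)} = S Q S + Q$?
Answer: $\frac{46225}{9} \approx 5136.1$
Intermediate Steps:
$P{\left(g,p \right)} = -3 + \frac{g}{3}$
$I{\left(S,Q \right)} = Q + Q S^{2}$ ($I{\left(S,Q \right)} = Q S S + Q = Q S^{2} + Q = Q + Q S^{2}$)
$\left(I{\left(12,P{\left(5,6 \right)} \right)} + 265\right)^{2} = \left(\left(-3 + \frac{1}{3} \cdot 5\right) \left(1 + 12^{2}\right) + 265\right)^{2} = \left(\left(-3 + \frac{5}{3}\right) \left(1 + 144\right) + 265\right)^{2} = \left(\left(- \frac{4}{3}\right) 145 + 265\right)^{2} = \left(- \frac{580}{3} + 265\right)^{2} = \left(\frac{215}{3}\right)^{2} = \frac{46225}{9}$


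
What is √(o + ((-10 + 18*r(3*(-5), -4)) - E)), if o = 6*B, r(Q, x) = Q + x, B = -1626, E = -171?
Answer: I*√9937 ≈ 99.684*I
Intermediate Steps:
o = -9756 (o = 6*(-1626) = -9756)
√(o + ((-10 + 18*r(3*(-5), -4)) - E)) = √(-9756 + ((-10 + 18*(3*(-5) - 4)) - 1*(-171))) = √(-9756 + ((-10 + 18*(-15 - 4)) + 171)) = √(-9756 + ((-10 + 18*(-19)) + 171)) = √(-9756 + ((-10 - 342) + 171)) = √(-9756 + (-352 + 171)) = √(-9756 - 181) = √(-9937) = I*√9937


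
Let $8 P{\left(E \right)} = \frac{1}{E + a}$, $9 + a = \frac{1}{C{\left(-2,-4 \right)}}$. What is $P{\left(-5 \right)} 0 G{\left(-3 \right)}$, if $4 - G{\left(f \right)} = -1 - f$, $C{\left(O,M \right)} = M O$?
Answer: $0$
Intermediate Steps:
$a = - \frac{71}{8}$ ($a = -9 + \frac{1}{\left(-4\right) \left(-2\right)} = -9 + \frac{1}{8} = - \frac{71}{8} \approx -8.875$)
$G{\left(f \right)} = 5 + f$ ($G{\left(f \right)} = 4 - \left(-1 - f\right) = 4 + \left(1 + f\right) = 5 + f$)
$P{\left(E \right)} = \frac{1}{8 \left(- \frac{71}{8} + E\right)}$ ($P{\left(E \right)} = \frac{1}{8 \left(E - \frac{71}{8}\right)} = \frac{1}{8 \left(- \frac{71}{8} + E\right)}$)
$P{\left(-5 \right)} 0 G{\left(-3 \right)} = \frac{1}{-71 + 8 \left(-5\right)} 0 \left(5 - 3\right) = \frac{1}{-71 - 40} \cdot 0 \cdot 2 = \frac{1}{-111} \cdot 0 \cdot 2 = \left(- \frac{1}{111}\right) 0 \cdot 2 = 0 \cdot 2 = 0$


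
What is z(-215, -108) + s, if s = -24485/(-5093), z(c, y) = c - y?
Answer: -520466/5093 ≈ -102.19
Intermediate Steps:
s = 24485/5093 (s = -24485*(-1/5093) = 24485/5093 ≈ 4.8076)
z(-215, -108) + s = (-215 - 1*(-108)) + 24485/5093 = (-215 + 108) + 24485/5093 = -107 + 24485/5093 = -520466/5093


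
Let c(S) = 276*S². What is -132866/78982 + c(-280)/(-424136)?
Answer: -110337335161/2093694347 ≈ -52.700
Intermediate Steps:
-132866/78982 + c(-280)/(-424136) = -132866/78982 + (276*(-280)²)/(-424136) = -132866*1/78982 + (276*78400)*(-1/424136) = -66433/39491 + 21638400*(-1/424136) = -66433/39491 - 2704800/53017 = -110337335161/2093694347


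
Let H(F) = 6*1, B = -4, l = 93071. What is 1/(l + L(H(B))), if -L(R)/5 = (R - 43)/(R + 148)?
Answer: 154/14333119 ≈ 1.0744e-5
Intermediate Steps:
H(F) = 6
L(R) = -5*(-43 + R)/(148 + R) (L(R) = -5*(R - 43)/(R + 148) = -5*(-43 + R)/(148 + R))
1/(l + L(H(B))) = 1/(93071 + 5*(43 - 1*6)/(148 + 6)) = 1/(93071 + 5*(43 - 6)/154) = 1/(93071 + 5*(1/154)*37) = 1/(93071 + 185/154) = 1/(14333119/154) = 154/14333119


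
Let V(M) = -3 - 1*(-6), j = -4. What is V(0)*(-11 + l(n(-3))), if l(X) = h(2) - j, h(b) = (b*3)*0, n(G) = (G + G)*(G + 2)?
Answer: -21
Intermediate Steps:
n(G) = 2*G*(2 + G) (n(G) = (2*G)*(2 + G) = 2*G*(2 + G))
h(b) = 0 (h(b) = (3*b)*0 = 0)
V(M) = 3 (V(M) = -3 + 6 = 3)
l(X) = 4 (l(X) = 0 - 1*(-4) = 0 + 4 = 4)
V(0)*(-11 + l(n(-3))) = 3*(-11 + 4) = 3*(-7) = -21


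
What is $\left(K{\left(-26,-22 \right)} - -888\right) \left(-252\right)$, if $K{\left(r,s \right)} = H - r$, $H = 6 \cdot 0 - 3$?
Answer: $-229572$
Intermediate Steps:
$H = -3$ ($H = 0 - 3 = -3$)
$K{\left(r,s \right)} = -3 - r$
$\left(K{\left(-26,-22 \right)} - -888\right) \left(-252\right) = \left(\left(-3 - -26\right) - -888\right) \left(-252\right) = \left(\left(-3 + 26\right) + 888\right) \left(-252\right) = \left(23 + 888\right) \left(-252\right) = 911 \left(-252\right) = -229572$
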